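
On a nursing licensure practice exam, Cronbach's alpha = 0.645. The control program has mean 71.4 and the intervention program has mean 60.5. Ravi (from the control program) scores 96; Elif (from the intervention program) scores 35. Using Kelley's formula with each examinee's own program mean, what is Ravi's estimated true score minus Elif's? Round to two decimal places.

T̂_Ravi = 0.645(96) + 0.355(71.4) = 87.2670
T̂_Elif = 0.645(35) + 0.355(60.5) = 44.0525
Difference = 87.2670 − 44.0525 = 43.2145

43.21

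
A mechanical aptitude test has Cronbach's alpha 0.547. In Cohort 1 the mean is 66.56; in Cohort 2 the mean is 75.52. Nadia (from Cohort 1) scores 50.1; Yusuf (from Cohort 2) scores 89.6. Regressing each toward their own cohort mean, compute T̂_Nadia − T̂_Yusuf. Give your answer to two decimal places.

T̂_Nadia = 0.547(50.1) + 0.453(66.56) = 57.5564
T̂_Yusuf = 0.547(89.6) + 0.453(75.52) = 83.2218
Difference = 57.5564 − 83.2218 = -25.6654

-25.67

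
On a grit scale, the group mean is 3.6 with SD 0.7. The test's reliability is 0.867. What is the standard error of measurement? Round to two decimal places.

SEM = SD · √(1 − ρ) = 0.7 × √0.133 = 0.7 × 0.3647 = 0.255

0.26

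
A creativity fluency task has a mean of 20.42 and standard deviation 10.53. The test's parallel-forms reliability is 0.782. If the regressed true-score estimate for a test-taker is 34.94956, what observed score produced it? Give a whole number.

T̂ = ρX + (1 − ρ)μ  ⇒  X = (T̂ − (1 − ρ)μ) / ρ
X = (34.94956 − 0.218 × 20.42) / 0.782 = (34.94956 − 4.45156) / 0.782 = 30.49800 / 0.782 = 39.00

39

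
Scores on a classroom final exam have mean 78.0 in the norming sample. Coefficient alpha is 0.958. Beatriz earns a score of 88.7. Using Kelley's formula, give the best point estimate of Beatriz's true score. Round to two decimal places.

88.25

T̂ = ρX + (1 − ρ)μ
  = 0.958 × 88.7 + 0.042 × 78.0
  = 84.9746 + 3.2760
  = 88.251
  ≈ 88.25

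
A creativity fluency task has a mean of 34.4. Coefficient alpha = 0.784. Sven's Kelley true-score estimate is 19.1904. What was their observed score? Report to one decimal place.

15.0

T̂ = ρX + (1 − ρ)μ  ⇒  X = (T̂ − (1 − ρ)μ) / ρ
X = (19.1904 − 0.216 × 34.4) / 0.784 = (19.1904 − 7.4304) / 0.784 = 11.7600 / 0.784 = 15.000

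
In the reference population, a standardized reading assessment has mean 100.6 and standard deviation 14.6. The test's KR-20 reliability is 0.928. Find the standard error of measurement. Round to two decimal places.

3.92

SEM = SD · √(1 − ρ) = 14.6 × √0.072 = 14.6 × 0.2683 = 3.918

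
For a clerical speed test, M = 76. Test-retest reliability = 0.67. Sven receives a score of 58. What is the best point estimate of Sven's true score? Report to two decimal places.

63.94

T̂ = 0.67(58) + 0.33(76) = 38.86 + 25.08 = 63.940 → 63.94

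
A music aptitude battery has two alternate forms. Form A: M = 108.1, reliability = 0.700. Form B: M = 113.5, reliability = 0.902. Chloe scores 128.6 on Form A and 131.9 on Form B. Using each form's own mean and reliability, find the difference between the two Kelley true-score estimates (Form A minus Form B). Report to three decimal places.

T̂_A = 0.700(128.6) + 0.300(108.1) = 122.45000
T̂_B = 0.902(131.9) + 0.098(113.5) = 130.09680
T̂_A − T̂_B = -7.64680

-7.647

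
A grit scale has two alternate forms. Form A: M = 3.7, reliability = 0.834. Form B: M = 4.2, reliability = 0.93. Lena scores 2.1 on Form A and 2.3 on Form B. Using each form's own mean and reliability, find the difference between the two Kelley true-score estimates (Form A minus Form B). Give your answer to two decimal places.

-0.07

T̂_A = 0.834(2.1) + 0.166(3.7) = 2.3656
T̂_B = 0.93(2.3) + 0.07(4.2) = 2.4330
T̂_A − T̂_B = -0.0674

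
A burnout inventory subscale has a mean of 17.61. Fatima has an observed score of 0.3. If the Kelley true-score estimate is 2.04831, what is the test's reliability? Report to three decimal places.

0.899

T̂ = ρX + (1 − ρ)μ  ⇒  T̂ − μ = ρ(X − μ)
ρ = (T̂ − μ)/(X − μ) = (2.04831 − 17.61) / (0.3 − 17.61) = -15.56169 / -17.31 = 0.89900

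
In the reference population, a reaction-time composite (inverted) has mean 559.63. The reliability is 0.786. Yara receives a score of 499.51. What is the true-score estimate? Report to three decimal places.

512.376

Regress the observed score toward the mean by the unreliability: T̂ = 0.786·499.51 + 0.214·559.63 = 392.61486 + 119.76082 = 512.3757.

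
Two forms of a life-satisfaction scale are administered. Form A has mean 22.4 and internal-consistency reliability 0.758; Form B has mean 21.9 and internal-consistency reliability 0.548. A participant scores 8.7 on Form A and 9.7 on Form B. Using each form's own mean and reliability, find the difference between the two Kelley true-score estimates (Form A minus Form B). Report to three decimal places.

T̂_A = 0.758(8.7) + 0.242(22.4) = 12.01540
T̂_B = 0.548(9.7) + 0.452(21.9) = 15.21440
T̂_A − T̂_B = -3.19900

-3.199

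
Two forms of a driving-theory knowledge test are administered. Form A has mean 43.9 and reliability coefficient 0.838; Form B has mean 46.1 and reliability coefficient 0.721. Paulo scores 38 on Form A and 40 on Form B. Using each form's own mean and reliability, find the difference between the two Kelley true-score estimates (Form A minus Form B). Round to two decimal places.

-2.75

T̂_A = 0.838(38) + 0.162(43.9) = 38.9558
T̂_B = 0.721(40) + 0.279(46.1) = 41.7019
T̂_A − T̂_B = -2.7461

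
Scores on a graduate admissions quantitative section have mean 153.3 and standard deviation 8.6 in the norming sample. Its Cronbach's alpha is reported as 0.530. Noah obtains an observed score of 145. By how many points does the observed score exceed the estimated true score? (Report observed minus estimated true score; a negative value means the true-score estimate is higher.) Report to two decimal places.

Regress the observed score toward the mean by the unreliability: T̂ = 0.530·145 + 0.470·153.3 = 76.850 + 72.0510 = 148.9010.
X − T̂ = 145 − 148.901 = -3.901 → -3.90

-3.90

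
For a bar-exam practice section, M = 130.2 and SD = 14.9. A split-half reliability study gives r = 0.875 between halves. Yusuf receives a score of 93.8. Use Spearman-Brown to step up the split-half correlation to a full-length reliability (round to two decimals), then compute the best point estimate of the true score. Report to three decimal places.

Spearman-Brown: ρ = 2r/(1 + r) = 2(0.875)/(1 + 0.875) = 1.7500/1.875 = 0.9333 → 0.93
T̂ = 0.93(93.8) + 0.07(130.2) = 87.234 + 9.114 = 96.3480 → 96.348

96.348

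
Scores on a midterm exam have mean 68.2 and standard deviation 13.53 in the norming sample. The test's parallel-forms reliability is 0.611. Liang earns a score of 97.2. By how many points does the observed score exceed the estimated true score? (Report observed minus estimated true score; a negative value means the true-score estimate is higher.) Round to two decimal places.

11.28

Regress the observed score toward the mean by the unreliability: T̂ = 0.611·97.2 + 0.389·68.2 = 59.3892 + 26.5298 = 85.9190.
X − T̂ = 97.2 − 85.919 = 11.281 → 11.28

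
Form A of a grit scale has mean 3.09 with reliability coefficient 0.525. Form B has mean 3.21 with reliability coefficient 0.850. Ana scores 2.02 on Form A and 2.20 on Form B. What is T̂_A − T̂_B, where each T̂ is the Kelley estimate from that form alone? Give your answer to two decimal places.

T̂_A = 0.525(2.02) + 0.475(3.09) = 2.5282
T̂_B = 0.850(2.20) + 0.150(3.21) = 2.3515
T̂_A − T̂_B = 0.1767

0.18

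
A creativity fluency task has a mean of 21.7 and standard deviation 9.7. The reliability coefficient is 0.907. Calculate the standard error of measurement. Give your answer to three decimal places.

SEM = SD · √(1 − ρ) = 9.7 × √0.093 = 9.7 × 0.3050 = 2.9581

2.958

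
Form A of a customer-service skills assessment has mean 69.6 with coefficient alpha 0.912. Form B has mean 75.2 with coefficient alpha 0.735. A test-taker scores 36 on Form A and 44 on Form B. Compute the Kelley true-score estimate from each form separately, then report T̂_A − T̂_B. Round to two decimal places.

-13.31

T̂_A = 0.912(36) + 0.088(69.6) = 38.9568
T̂_B = 0.735(44) + 0.265(75.2) = 52.2680
T̂_A − T̂_B = -13.3112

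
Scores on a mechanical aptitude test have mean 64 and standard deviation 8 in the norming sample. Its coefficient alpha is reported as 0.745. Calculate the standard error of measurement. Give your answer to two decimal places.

SEM = SD · √(1 − ρ) = 8 × √0.255 = 8 × 0.5050 = 4.040

4.04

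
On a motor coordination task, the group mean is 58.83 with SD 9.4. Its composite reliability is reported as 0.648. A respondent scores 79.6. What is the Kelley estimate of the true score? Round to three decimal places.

T̂ = ρX + (1 − ρ)μ
  = 0.648 × 79.6 + 0.352 × 58.83
  = 51.5808 + 20.70816
  = 72.2890
  ≈ 72.289

72.289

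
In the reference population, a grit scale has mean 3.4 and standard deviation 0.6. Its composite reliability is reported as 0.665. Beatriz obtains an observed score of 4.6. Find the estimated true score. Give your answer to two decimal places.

4.20

Weight the observed score by reliability and the mean by (1 − reliability): T̂ = 0.665·4.6 + 0.335·3.4 = 3.0590 + 1.1390 = 4.198.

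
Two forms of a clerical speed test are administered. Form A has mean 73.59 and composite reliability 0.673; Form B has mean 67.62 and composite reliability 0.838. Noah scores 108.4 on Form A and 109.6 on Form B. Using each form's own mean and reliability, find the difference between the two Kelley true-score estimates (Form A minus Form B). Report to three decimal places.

T̂_A = 0.673(108.4) + 0.327(73.59) = 97.01713
T̂_B = 0.838(109.6) + 0.162(67.62) = 102.79924
T̂_A − T̂_B = -5.78211

-5.782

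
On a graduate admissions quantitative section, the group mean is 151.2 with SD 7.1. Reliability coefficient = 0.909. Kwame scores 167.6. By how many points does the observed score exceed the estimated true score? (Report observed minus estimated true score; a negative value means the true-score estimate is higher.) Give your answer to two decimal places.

T̂ = ρX + (1 − ρ)μ
  = 0.909 × 167.6 + 0.091 × 151.2
  = 152.3484 + 13.7592
  = 166.1076
  ≈ 166.108
X − T̂ = 167.6 − 166.108 = 1.492 → 1.49

1.49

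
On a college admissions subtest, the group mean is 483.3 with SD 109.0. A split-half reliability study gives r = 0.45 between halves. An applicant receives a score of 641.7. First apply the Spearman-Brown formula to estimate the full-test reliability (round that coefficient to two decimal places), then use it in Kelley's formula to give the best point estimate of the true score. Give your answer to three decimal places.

581.508

Spearman-Brown: ρ = 2r/(1 + r) = 2(0.45)/(1 + 0.45) = 0.900/1.45 = 0.6207 → 0.62
Weight the observed score by reliability and the mean by (1 − reliability): T̂ = 0.62·641.7 + 0.38·483.3 = 397.854 + 183.654 = 581.5080.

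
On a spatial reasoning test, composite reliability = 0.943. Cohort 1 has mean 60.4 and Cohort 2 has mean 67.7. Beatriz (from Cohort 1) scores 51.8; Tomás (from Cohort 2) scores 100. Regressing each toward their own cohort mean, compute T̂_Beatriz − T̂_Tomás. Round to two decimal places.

-45.87

T̂_Beatriz = 0.943(51.8) + 0.057(60.4) = 52.2902
T̂_Tomás = 0.943(100) + 0.057(67.7) = 98.1589
Difference = 52.2902 − 98.1589 = -45.8687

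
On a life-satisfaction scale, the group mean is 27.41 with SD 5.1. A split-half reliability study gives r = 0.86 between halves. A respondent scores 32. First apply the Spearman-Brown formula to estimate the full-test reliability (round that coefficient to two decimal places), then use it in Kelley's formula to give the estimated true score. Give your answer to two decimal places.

Spearman-Brown: ρ = 2r/(1 + r) = 2(0.86)/(1 + 0.86) = 1.720/1.86 = 0.9247 → 0.92
T̂ = 0.92(32) + 0.08(27.41) = 29.44 + 2.1928 = 31.633 → 31.63

31.63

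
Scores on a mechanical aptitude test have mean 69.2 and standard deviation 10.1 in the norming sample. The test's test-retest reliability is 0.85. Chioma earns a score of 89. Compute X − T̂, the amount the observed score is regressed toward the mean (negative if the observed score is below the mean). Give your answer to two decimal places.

2.97

T̂ = 0.85(89) + 0.15(69.2) = 75.65 + 10.380 = 86.0300 → 86.030
X − T̂ = 89 − 86.030 = 2.970 → 2.97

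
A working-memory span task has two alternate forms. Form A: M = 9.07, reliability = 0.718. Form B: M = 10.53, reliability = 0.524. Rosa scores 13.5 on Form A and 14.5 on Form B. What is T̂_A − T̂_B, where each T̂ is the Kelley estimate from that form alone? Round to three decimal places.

T̂_A = 0.718(13.5) + 0.282(9.07) = 12.25074
T̂_B = 0.524(14.5) + 0.476(10.53) = 12.61028
T̂_A − T̂_B = -0.35954

-0.360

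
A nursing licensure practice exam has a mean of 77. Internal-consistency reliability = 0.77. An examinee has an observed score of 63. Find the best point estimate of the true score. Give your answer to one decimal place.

Kelley's formula gives T̂ = 0.77·63 + 0.23·77 = 48.51 + 17.71 = 66.22.

66.2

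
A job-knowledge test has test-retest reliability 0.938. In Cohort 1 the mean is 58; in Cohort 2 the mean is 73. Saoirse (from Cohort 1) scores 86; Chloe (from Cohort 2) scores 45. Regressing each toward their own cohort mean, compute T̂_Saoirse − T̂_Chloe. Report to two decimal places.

37.53

T̂_Saoirse = 0.938(86) + 0.062(58) = 84.2640
T̂_Chloe = 0.938(45) + 0.062(73) = 46.7360
Difference = 84.2640 − 46.7360 = 37.5280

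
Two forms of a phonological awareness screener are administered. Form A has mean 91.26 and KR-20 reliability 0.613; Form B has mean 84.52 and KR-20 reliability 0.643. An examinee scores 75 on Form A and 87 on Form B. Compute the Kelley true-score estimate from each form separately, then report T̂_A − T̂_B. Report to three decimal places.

T̂_A = 0.613(75) + 0.387(91.26) = 81.29262
T̂_B = 0.643(87) + 0.357(84.52) = 86.11464
T̂_A − T̂_B = -4.82202

-4.822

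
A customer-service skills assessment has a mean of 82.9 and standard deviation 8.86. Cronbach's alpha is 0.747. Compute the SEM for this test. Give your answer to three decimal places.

SEM = SD · √(1 − ρ) = 8.86 × √0.253 = 8.86 × 0.5030 = 4.4565

4.457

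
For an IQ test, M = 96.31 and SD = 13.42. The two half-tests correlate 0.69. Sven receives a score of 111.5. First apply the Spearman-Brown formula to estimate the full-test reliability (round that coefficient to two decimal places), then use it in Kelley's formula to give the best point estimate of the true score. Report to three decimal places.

108.766

Spearman-Brown: ρ = 2r/(1 + r) = 2(0.69)/(1 + 0.69) = 1.380/1.69 = 0.8166 → 0.82
T̂ = ρX + (1 − ρ)μ
  = 0.82 × 111.5 + 0.18 × 96.31
  = 91.430 + 17.3358
  = 108.7658
  ≈ 108.766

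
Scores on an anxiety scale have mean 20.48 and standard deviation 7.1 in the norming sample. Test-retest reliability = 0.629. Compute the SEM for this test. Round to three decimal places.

SEM = SD · √(1 − ρ) = 7.1 × √0.371 = 7.1 × 0.6091 = 4.3246

4.325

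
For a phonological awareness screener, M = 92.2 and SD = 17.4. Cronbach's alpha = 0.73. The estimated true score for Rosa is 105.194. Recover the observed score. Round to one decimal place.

T̂ = ρX + (1 − ρ)μ  ⇒  X = (T̂ − (1 − ρ)μ) / ρ
X = (105.194 − 0.27 × 92.2) / 0.73 = (105.194 − 24.894) / 0.73 = 80.300 / 0.73 = 110.000

110.0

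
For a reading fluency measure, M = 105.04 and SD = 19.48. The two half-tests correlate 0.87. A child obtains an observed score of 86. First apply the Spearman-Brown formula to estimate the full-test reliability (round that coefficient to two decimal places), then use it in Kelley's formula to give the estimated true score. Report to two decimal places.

87.33

Spearman-Brown: ρ = 2r/(1 + r) = 2(0.87)/(1 + 0.87) = 1.740/1.87 = 0.9305 → 0.93
Weight the observed score by reliability and the mean by (1 − reliability): T̂ = 0.93·86 + 0.07·105.04 = 79.98 + 7.3528 = 87.333.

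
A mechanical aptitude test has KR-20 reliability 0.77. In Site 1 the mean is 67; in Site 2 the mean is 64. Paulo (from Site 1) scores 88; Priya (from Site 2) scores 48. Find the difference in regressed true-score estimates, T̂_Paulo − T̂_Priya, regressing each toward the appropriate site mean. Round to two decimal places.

31.49

T̂_Paulo = 0.77(88) + 0.23(67) = 83.1700
T̂_Priya = 0.77(48) + 0.23(64) = 51.6800
Difference = 83.1700 − 51.6800 = 31.4900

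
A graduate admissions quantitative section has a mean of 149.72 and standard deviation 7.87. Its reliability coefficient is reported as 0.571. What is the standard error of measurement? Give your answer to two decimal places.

5.15

SEM = SD · √(1 − ρ) = 7.87 × √0.429 = 7.87 × 0.6550 = 5.155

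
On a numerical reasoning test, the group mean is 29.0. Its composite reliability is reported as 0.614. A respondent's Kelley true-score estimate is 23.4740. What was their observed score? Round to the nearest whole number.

20

T̂ = ρX + (1 − ρ)μ  ⇒  X = (T̂ − (1 − ρ)μ) / ρ
X = (23.4740 − 0.386 × 29.0) / 0.614 = (23.4740 − 11.1940) / 0.614 = 12.2800 / 0.614 = 20.00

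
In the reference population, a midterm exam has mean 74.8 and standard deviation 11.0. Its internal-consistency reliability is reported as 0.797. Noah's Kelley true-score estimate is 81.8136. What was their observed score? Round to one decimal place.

T̂ = ρX + (1 − ρ)μ  ⇒  X = (T̂ − (1 − ρ)μ) / ρ
X = (81.8136 − 0.203 × 74.8) / 0.797 = (81.8136 − 15.1844) / 0.797 = 66.6292 / 0.797 = 83.600

83.6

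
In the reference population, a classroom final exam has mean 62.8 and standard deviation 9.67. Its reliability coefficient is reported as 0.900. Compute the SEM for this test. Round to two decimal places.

SEM = SD · √(1 − ρ) = 9.67 × √0.100 = 9.67 × 0.3162 = 3.058

3.06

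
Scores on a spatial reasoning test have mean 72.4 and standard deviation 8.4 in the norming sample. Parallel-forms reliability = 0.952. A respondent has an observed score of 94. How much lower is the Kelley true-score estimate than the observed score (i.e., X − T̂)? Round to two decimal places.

1.04

Regress the observed score toward the mean by the unreliability: T̂ = 0.952·94 + 0.048·72.4 = 89.488 + 3.4752 = 92.9632.
X − T̂ = 94 − 92.963 = 1.037 → 1.04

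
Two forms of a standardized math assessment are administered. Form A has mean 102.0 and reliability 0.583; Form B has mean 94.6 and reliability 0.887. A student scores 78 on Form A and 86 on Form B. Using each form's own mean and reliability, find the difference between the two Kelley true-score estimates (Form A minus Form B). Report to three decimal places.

1.036

T̂_A = 0.583(78) + 0.417(102.0) = 88.00800
T̂_B = 0.887(86) + 0.113(94.6) = 86.97180
T̂_A − T̂_B = 1.03620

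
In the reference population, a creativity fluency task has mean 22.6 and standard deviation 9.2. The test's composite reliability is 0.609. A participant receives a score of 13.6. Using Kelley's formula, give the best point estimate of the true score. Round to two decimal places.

17.12

Weight the observed score by reliability and the mean by (1 − reliability): T̂ = 0.609·13.6 + 0.391·22.6 = 8.2824 + 8.8366 = 17.119.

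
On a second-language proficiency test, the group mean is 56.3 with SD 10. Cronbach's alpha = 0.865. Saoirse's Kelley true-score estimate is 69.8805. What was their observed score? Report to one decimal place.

72.0

T̂ = ρX + (1 − ρ)μ  ⇒  X = (T̂ − (1 − ρ)μ) / ρ
X = (69.8805 − 0.135 × 56.3) / 0.865 = (69.8805 − 7.6005) / 0.865 = 62.2800 / 0.865 = 72.000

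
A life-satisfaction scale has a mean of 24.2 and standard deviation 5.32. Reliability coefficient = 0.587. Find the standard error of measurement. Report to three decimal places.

3.419

SEM = SD · √(1 − ρ) = 5.32 × √0.413 = 5.32 × 0.6427 = 3.4189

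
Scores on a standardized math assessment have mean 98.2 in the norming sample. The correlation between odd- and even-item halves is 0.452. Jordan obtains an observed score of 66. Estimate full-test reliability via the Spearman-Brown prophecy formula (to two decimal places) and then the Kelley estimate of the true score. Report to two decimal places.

Spearman-Brown: ρ = 2r/(1 + r) = 2(0.452)/(1 + 0.452) = 0.9040/1.452 = 0.6226 → 0.62
T̂ = 0.62(66) + 0.38(98.2) = 40.92 + 37.316 = 78.236 → 78.24

78.24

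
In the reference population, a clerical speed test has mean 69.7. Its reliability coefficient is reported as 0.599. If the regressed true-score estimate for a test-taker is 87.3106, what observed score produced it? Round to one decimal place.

T̂ = ρX + (1 − ρ)μ  ⇒  X = (T̂ − (1 − ρ)μ) / ρ
X = (87.3106 − 0.401 × 69.7) / 0.599 = (87.3106 − 27.9497) / 0.599 = 59.3609 / 0.599 = 99.100

99.1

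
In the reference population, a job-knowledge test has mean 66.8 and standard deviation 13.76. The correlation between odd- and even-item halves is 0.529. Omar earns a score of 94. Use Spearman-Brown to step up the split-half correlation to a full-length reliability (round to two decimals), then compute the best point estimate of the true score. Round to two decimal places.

85.57

Spearman-Brown: ρ = 2r/(1 + r) = 2(0.529)/(1 + 0.529) = 1.0580/1.529 = 0.6920 → 0.69
T̂ = 0.69(94) + 0.31(66.8) = 64.86 + 20.708 = 85.568 → 85.57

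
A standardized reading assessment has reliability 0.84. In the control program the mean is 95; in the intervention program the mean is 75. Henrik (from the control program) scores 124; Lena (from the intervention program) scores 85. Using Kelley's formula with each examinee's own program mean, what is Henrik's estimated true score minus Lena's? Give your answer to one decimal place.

36.0

T̂_Henrik = 0.84(124) + 0.16(95) = 119.360
T̂_Lena = 0.84(85) + 0.16(75) = 83.400
Difference = 119.360 − 83.400 = 35.960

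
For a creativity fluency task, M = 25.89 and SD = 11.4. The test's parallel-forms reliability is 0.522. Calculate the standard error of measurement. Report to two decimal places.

SEM = SD · √(1 − ρ) = 11.4 × √0.478 = 11.4 × 0.6914 = 7.882

7.88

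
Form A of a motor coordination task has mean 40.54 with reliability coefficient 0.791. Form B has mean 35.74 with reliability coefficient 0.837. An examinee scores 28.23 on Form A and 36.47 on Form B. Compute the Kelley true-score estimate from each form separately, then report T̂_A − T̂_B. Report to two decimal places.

-5.55

T̂_A = 0.791(28.23) + 0.209(40.54) = 30.8028
T̂_B = 0.837(36.47) + 0.163(35.74) = 36.3510
T̂_A − T̂_B = -5.5482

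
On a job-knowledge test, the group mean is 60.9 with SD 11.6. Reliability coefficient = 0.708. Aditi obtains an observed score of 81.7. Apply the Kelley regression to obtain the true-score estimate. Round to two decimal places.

75.63

Regress the observed score toward the mean by the unreliability: T̂ = 0.708·81.7 + 0.292·60.9 = 57.8436 + 17.7828 = 75.626.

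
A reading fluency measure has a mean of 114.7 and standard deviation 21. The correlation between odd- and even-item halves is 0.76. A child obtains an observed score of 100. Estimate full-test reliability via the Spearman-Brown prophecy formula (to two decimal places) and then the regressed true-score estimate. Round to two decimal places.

102.06

Spearman-Brown: ρ = 2r/(1 + r) = 2(0.76)/(1 + 0.76) = 1.520/1.76 = 0.8636 → 0.86
Kelley's formula gives T̂ = 0.86·100 + 0.14·114.7 = 86.00 + 16.058 = 102.058.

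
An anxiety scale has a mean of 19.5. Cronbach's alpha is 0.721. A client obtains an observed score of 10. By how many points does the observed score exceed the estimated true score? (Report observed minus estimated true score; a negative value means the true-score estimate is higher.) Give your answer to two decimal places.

-2.65

T̂ = ρX + (1 − ρ)μ
  = 0.721 × 10 + 0.279 × 19.5
  = 7.210 + 5.4405
  = 12.6505
  ≈ 12.651
X − T̂ = 10 − 12.651 = -2.651 → -2.65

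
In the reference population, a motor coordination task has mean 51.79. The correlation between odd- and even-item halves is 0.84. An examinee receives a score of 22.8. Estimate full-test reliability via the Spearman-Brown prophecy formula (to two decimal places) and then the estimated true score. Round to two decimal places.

Spearman-Brown: ρ = 2r/(1 + r) = 2(0.84)/(1 + 0.84) = 1.680/1.84 = 0.9130 → 0.91
T̂ = ρX + (1 − ρ)μ
  = 0.91 × 22.8 + 0.09 × 51.79
  = 20.748 + 4.6611
  = 25.409
  ≈ 25.41

25.41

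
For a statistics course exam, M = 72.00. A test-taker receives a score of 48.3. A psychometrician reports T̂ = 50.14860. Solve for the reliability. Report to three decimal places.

T̂ = ρX + (1 − ρ)μ  ⇒  T̂ − μ = ρ(X − μ)
ρ = (T̂ − μ)/(X − μ) = (50.14860 − 72.00) / (48.3 − 72.00) = -21.85140 / -23.70 = 0.92200

0.922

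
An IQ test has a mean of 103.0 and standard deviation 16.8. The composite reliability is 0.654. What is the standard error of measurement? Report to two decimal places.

9.88

SEM = SD · √(1 − ρ) = 16.8 × √0.346 = 16.8 × 0.5882 = 9.882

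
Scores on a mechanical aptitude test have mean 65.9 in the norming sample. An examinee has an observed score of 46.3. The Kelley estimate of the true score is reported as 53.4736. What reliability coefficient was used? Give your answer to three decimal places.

T̂ = ρX + (1 − ρ)μ  ⇒  T̂ − μ = ρ(X − μ)
ρ = (T̂ − μ)/(X − μ) = (53.4736 − 65.9) / (46.3 − 65.9) = -12.4264 / -19.6 = 0.63400

0.634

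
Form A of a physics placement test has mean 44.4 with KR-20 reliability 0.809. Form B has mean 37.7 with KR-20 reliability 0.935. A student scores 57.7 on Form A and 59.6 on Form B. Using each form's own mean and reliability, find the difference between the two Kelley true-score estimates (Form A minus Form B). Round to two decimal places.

-3.02

T̂_A = 0.809(57.7) + 0.191(44.4) = 55.1597
T̂_B = 0.935(59.6) + 0.065(37.7) = 58.1765
T̂_A − T̂_B = -3.0168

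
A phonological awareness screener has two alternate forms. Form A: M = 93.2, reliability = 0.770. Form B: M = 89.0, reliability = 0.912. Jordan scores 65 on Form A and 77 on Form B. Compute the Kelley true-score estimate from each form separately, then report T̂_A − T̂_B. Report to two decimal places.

T̂_A = 0.770(65) + 0.230(93.2) = 71.4860
T̂_B = 0.912(77) + 0.088(89.0) = 78.0560
T̂_A − T̂_B = -6.5700

-6.57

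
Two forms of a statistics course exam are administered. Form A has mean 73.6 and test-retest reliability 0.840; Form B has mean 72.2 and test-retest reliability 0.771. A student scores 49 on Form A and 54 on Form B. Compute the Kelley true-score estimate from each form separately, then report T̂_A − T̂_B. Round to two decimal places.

-5.23

T̂_A = 0.840(49) + 0.160(73.6) = 52.9360
T̂_B = 0.771(54) + 0.229(72.2) = 58.1678
T̂_A − T̂_B = -5.2318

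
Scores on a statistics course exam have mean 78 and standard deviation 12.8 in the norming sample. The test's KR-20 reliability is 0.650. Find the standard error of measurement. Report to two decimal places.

7.57

SEM = SD · √(1 − ρ) = 12.8 × √0.350 = 12.8 × 0.5916 = 7.573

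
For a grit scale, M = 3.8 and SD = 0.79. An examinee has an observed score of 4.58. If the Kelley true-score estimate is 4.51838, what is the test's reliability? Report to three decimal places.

0.921

T̂ = ρX + (1 − ρ)μ  ⇒  T̂ − μ = ρ(X − μ)
ρ = (T̂ − μ)/(X − μ) = (4.51838 − 3.8) / (4.58 − 3.8) = 0.71838 / 0.78 = 0.92100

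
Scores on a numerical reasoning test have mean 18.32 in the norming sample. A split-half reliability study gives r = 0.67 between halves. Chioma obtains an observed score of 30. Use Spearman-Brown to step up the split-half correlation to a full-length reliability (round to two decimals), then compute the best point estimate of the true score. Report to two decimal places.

27.66

Spearman-Brown: ρ = 2r/(1 + r) = 2(0.67)/(1 + 0.67) = 1.340/1.67 = 0.8024 → 0.80
Weight the observed score by reliability and the mean by (1 − reliability): T̂ = 0.80·30 + 0.20·18.32 = 24.00 + 3.6640 = 27.664.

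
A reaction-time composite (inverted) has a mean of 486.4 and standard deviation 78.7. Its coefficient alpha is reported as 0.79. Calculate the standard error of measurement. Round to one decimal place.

SEM = SD · √(1 − ρ) = 78.7 × √0.21 = 78.7 × 0.4583 = 36.065

36.1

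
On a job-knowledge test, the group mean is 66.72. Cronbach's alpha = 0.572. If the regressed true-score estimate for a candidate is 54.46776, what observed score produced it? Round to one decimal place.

T̂ = ρX + (1 − ρ)μ  ⇒  X = (T̂ − (1 − ρ)μ) / ρ
X = (54.46776 − 0.428 × 66.72) / 0.572 = (54.46776 − 28.55616) / 0.572 = 25.91160 / 0.572 = 45.300

45.3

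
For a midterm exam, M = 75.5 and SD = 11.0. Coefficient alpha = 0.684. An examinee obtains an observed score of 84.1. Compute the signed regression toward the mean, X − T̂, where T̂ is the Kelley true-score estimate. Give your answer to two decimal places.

2.72

T̂ = ρX + (1 − ρ)μ
  = 0.684 × 84.1 + 0.316 × 75.5
  = 57.5244 + 23.8580
  = 81.3824
  ≈ 81.382
X − T̂ = 84.1 − 81.382 = 2.718 → 2.72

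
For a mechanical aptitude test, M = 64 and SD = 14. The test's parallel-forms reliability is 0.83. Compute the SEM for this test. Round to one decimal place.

SEM = SD · √(1 − ρ) = 14 × √0.17 = 14 × 0.4123 = 5.772

5.8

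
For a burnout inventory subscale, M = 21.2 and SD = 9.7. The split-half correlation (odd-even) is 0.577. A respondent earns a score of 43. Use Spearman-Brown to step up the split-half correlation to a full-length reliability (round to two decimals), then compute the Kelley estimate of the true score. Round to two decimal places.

37.11

Spearman-Brown: ρ = 2r/(1 + r) = 2(0.577)/(1 + 0.577) = 1.1540/1.577 = 0.7318 → 0.73
Kelley's formula gives T̂ = 0.73·43 + 0.27·21.2 = 31.39 + 5.724 = 37.114.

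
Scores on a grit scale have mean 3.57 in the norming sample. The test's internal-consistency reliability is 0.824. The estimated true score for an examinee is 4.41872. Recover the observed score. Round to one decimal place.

4.6

T̂ = ρX + (1 − ρ)μ  ⇒  X = (T̂ − (1 − ρ)μ) / ρ
X = (4.41872 − 0.176 × 3.57) / 0.824 = (4.41872 − 0.62832) / 0.824 = 3.79040 / 0.824 = 4.600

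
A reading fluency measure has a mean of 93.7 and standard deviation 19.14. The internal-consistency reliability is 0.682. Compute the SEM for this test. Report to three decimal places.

SEM = SD · √(1 − ρ) = 19.14 × √0.318 = 19.14 × 0.5639 = 10.7933

10.793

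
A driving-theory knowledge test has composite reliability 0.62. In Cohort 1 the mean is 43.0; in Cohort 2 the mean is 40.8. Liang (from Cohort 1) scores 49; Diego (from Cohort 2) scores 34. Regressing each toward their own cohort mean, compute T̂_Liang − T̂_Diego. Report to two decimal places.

10.14

T̂_Liang = 0.62(49) + 0.38(43.0) = 46.7200
T̂_Diego = 0.62(34) + 0.38(40.8) = 36.5840
Difference = 46.7200 − 36.5840 = 10.1360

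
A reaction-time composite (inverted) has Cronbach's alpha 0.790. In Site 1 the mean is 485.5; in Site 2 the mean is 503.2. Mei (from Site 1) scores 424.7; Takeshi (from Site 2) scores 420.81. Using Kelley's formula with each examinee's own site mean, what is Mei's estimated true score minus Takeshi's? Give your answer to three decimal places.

T̂_Mei = 0.790(424.7) + 0.210(485.5) = 437.46800
T̂_Takeshi = 0.790(420.81) + 0.210(503.2) = 438.11190
Difference = 437.46800 − 438.11190 = -0.64390

-0.644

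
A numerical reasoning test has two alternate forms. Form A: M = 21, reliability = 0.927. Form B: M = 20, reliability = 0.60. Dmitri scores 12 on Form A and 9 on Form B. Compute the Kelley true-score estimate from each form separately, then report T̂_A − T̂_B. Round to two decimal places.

T̂_A = 0.927(12) + 0.073(21) = 12.6570
T̂_B = 0.60(9) + 0.40(20) = 13.4000
T̂_A − T̂_B = -0.7430

-0.74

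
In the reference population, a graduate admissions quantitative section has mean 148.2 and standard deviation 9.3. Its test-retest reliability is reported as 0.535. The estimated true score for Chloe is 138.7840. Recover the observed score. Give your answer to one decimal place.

T̂ = ρX + (1 − ρ)μ  ⇒  X = (T̂ − (1 − ρ)μ) / ρ
X = (138.7840 − 0.465 × 148.2) / 0.535 = (138.7840 − 68.9130) / 0.535 = 69.8710 / 0.535 = 130.600

130.6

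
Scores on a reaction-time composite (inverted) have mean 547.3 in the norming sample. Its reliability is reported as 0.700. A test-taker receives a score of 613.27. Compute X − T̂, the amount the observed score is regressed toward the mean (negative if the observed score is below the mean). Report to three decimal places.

19.791

T̂ = ρX + (1 − ρ)μ
  = 0.700 × 613.27 + 0.300 × 547.3
  = 429.28900 + 164.1900
  = 593.47900
  ≈ 593.4790
X − T̂ = 613.27 − 593.4790 = 19.7910 → 19.791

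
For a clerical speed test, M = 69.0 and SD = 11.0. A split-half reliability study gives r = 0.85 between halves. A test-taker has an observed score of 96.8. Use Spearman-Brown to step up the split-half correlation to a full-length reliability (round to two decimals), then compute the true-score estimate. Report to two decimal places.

Spearman-Brown: ρ = 2r/(1 + r) = 2(0.85)/(1 + 0.85) = 1.700/1.85 = 0.9189 → 0.92
T̂ = 0.92(96.8) + 0.08(69.0) = 89.056 + 5.520 = 94.576 → 94.58

94.58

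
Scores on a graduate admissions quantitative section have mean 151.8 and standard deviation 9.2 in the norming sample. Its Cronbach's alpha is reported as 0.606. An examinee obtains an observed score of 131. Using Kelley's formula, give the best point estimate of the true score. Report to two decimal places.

Regress the observed score toward the mean by the unreliability: T̂ = 0.606·131 + 0.394·151.8 = 79.386 + 59.8092 = 139.195.

139.20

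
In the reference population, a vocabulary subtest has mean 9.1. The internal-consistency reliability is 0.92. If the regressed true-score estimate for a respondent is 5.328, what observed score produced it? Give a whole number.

5

T̂ = ρX + (1 − ρ)μ  ⇒  X = (T̂ − (1 − ρ)μ) / ρ
X = (5.328 − 0.08 × 9.1) / 0.92 = (5.328 − 0.728) / 0.92 = 4.600 / 0.92 = 5.00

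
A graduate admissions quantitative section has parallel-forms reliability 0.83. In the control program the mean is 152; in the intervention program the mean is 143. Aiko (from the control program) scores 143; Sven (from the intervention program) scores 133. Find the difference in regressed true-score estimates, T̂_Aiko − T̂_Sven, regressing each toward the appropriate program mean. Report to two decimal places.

T̂_Aiko = 0.83(143) + 0.17(152) = 144.5300
T̂_Sven = 0.83(133) + 0.17(143) = 134.7000
Difference = 144.5300 − 134.7000 = 9.8300

9.83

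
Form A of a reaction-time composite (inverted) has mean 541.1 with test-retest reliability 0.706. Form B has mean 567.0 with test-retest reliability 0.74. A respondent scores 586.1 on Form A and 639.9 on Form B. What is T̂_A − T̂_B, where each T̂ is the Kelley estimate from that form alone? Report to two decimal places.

-48.08

T̂_A = 0.706(586.1) + 0.294(541.1) = 572.8700
T̂_B = 0.74(639.9) + 0.26(567.0) = 620.9460
T̂_A − T̂_B = -48.0760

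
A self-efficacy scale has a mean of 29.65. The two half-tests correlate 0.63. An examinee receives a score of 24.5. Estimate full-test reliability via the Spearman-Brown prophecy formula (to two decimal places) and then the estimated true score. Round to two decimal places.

25.68

Spearman-Brown: ρ = 2r/(1 + r) = 2(0.63)/(1 + 0.63) = 1.260/1.63 = 0.7730 → 0.77
T̂ = 0.77(24.5) + 0.23(29.65) = 18.865 + 6.8195 = 25.684 → 25.68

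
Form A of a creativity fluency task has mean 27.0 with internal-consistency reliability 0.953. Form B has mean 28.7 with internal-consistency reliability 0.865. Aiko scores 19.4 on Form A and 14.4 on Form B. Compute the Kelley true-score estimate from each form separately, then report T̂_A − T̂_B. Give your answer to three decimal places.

3.427

T̂_A = 0.953(19.4) + 0.047(27.0) = 19.75720
T̂_B = 0.865(14.4) + 0.135(28.7) = 16.33050
T̂_A − T̂_B = 3.42670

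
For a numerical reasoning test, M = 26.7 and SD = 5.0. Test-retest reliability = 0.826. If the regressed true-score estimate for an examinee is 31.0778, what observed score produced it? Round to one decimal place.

T̂ = ρX + (1 − ρ)μ  ⇒  X = (T̂ − (1 − ρ)μ) / ρ
X = (31.0778 − 0.174 × 26.7) / 0.826 = (31.0778 − 4.6458) / 0.826 = 26.4320 / 0.826 = 32.000

32.0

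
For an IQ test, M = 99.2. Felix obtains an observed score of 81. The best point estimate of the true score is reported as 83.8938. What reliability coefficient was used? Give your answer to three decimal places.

0.841

T̂ = ρX + (1 − ρ)μ  ⇒  T̂ − μ = ρ(X − μ)
ρ = (T̂ − μ)/(X − μ) = (83.8938 − 99.2) / (81 − 99.2) = -15.3062 / -18.2 = 0.84100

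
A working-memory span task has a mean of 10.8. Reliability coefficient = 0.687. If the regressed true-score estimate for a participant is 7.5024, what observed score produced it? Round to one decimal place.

T̂ = ρX + (1 − ρ)μ  ⇒  X = (T̂ − (1 − ρ)μ) / ρ
X = (7.5024 − 0.313 × 10.8) / 0.687 = (7.5024 − 3.3804) / 0.687 = 4.1220 / 0.687 = 6.000

6.0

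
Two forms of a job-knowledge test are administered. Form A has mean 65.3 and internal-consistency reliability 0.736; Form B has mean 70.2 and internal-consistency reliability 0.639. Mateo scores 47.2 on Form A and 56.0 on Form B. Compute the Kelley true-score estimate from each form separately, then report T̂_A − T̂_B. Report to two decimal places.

T̂_A = 0.736(47.2) + 0.264(65.3) = 51.9784
T̂_B = 0.639(56.0) + 0.361(70.2) = 61.1262
T̂_A − T̂_B = -9.1478

-9.15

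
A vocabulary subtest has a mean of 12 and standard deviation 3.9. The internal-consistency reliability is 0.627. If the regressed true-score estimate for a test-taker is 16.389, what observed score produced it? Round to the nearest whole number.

T̂ = ρX + (1 − ρ)μ  ⇒  X = (T̂ − (1 − ρ)μ) / ρ
X = (16.389 − 0.373 × 12) / 0.627 = (16.389 − 4.476) / 0.627 = 11.913 / 0.627 = 19.00

19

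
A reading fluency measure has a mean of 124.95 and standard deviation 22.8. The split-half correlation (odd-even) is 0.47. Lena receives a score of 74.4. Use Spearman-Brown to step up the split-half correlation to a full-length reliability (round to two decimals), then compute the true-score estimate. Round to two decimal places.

Spearman-Brown: ρ = 2r/(1 + r) = 2(0.47)/(1 + 0.47) = 0.940/1.47 = 0.6395 → 0.64
T̂ = ρX + (1 − ρ)μ
  = 0.64 × 74.4 + 0.36 × 124.95
  = 47.616 + 44.9820
  = 92.598
  ≈ 92.60

92.60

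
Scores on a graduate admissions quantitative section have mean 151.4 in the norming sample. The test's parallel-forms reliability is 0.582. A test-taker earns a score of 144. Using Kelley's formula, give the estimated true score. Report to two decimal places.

147.09

Kelley's formula gives T̂ = 0.582·144 + 0.418·151.4 = 83.808 + 63.2852 = 147.093.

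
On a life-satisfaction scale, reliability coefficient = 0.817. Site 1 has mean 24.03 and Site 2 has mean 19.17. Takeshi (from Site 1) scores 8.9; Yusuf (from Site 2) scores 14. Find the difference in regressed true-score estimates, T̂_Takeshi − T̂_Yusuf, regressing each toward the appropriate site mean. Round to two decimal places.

-3.28

T̂_Takeshi = 0.817(8.9) + 0.183(24.03) = 11.6688
T̂_Yusuf = 0.817(14) + 0.183(19.17) = 14.9461
Difference = 11.6688 − 14.9461 = -3.2773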